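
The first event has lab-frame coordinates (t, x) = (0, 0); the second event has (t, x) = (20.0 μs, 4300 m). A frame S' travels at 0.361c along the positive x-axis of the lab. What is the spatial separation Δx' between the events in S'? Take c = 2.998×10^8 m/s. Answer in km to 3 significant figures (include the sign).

Δx' ≈ 2.29 km

γ = 1/√(1 − 0.361²) = 1.0723
Δx' = γ(Δx − vΔt) = 1.0723 × (4300 m − 0.361×(2.998×10^8 m/s)×20.0×10^-6 s)
= 1.0723 × (2135.4 m) = 2.29 km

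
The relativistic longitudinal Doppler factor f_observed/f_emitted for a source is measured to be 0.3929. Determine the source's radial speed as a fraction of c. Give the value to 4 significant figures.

f_obs/f_src = √((1−β)/(1+β)) = 0.3929  ⇒  (1−β)/(1+β) = 0.154370
β = |1 − D²|/(1 + D²) = |1 − 0.154370|/(1 + 0.154370) = 0.7325

β ≈ 0.7325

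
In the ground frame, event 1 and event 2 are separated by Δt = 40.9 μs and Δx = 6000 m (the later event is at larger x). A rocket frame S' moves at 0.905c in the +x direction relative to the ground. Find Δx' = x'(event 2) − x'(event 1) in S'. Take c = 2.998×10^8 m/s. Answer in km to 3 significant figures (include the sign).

Δx' ≈ -12.0 km

γ = 1/√(1 − 0.905²) = 2.3507
Δx' = γ(Δx − vΔt) = 2.3507 × (6000 m − 0.905×(2.998×10^8 m/s)×40.9×10^-6 s)
= 2.3507 × (-5096.9 m) = -12.0 km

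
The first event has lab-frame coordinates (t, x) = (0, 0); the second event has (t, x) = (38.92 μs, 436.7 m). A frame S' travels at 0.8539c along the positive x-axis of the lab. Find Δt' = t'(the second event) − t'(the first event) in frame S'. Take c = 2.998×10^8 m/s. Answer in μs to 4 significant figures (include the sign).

Δt' ≈ 72.39 μs

γ = 1/√(1 − 0.8539²) = 1.92146
Δt' = γ(Δt − vΔx/c²) = 1.92146 × (38.92 μs − 0.8539×436.7 m / (2.998×10^8 m/s))
= 1.92146 × (37.6762 μs) = 72.39 μs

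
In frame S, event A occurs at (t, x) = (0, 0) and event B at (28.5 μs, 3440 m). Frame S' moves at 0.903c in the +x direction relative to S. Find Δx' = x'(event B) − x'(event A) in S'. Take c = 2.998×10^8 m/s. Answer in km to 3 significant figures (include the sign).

γ = 1/√(1 − 0.903²) = 2.3275
Δx' = γ(Δx − vΔt) = 2.3275 × (3440 m − 0.903×(2.998×10^8 m/s)×28.5×10^-6 s)
= 2.3275 × (-4275.5 m) = -9.95 km

Δx' ≈ -9.95 km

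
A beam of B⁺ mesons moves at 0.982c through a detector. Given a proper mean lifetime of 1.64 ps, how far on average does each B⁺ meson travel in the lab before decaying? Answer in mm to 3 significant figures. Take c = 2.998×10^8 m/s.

d ≈ 2.56 mm

γ = 1/√(1 − 0.982²) = 5.2943
Dilated lifetime: Δt = γτ₀ = 5.2943 × 1.64 ps = 8.6827 ps
d = vΔt = 0.982c × 8.6827 ps = 2.9440×10^8 m/s × 8.6827×10^-12 s = 2.56 mm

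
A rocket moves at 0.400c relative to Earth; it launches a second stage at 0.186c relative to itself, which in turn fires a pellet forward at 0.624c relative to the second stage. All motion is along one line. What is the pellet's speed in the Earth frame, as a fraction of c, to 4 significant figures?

u ≈ 0.8725c

Compose boost 2: (0.186 + 0.400)/(1 + 0.186×0.400) = 0.5860/1.07440 = 0.545421
Compose boost 3: (0.624 + 0.545421)/(1 + 0.624×0.545421) = 1.16942/1.34034 = 0.8725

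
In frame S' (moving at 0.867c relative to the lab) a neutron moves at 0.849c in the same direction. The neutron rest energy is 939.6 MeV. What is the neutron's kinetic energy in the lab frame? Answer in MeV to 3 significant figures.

K ≈ 5260 MeV

u_lab = (0.849 + 0.867)/(1 + 0.849×0.867) = 0.988432
γ = 1/√(1 − 0.988432²) = 6.5935
K = (γ − 1)m₀c² = (6.5935 − 1) × 939.6 = 5.5935 × 939.6 = 5260 MeV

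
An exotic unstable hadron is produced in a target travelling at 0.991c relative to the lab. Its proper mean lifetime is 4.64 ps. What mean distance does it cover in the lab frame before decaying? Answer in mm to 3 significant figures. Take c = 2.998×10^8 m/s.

γ = 1/√(1 − 0.991²) = 7.4704
Dilated lifetime: Δt = γτ₀ = 7.4704 × 4.64 ps = 34.663 ps
d = vΔt = 0.991c × 34.663 ps = 2.9710×10^8 m/s × 3.4663×10^-11 s = 10.3 mm

d ≈ 10.3 mm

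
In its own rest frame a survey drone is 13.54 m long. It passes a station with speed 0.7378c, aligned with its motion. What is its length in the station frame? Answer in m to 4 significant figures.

γ = 1/√(1 − 0.7378²) = 1.48144
Length contraction: L = L₀/γ = 13.54/1.48144 = 9.140 m

L ≈ 9.140 m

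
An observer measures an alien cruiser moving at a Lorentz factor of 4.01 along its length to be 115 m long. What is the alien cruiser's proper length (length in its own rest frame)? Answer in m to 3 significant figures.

γ = 4.01 (given)
L₀ = γL = 4.01 × 115 = 461 m

L₀ ≈ 461 m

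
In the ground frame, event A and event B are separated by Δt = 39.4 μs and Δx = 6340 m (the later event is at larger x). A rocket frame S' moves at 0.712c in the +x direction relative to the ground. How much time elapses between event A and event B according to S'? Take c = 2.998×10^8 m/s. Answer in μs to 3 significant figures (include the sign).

Δt' ≈ 34.7 μs

γ = 1/√(1 − 0.712²) = 1.4241
Δt' = γ(Δt − vΔx/c²) = 1.4241 × (39.4 μs − 0.712×6340 m / (2.998×10^8 m/s))
= 1.4241 × (24.343 μs) = 34.7 μs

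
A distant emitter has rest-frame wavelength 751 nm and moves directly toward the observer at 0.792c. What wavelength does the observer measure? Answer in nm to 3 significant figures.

λ_obs ≈ 256 nm

Relativistic Doppler: λ_obs = λ_src √((1−β)/(1+β))
= 751 × √(0.20800/1.7920) = 751 × 0.34069 = 256 nm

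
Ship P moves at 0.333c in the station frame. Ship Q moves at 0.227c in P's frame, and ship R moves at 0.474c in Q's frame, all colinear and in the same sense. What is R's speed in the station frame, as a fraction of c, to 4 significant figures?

u ≈ 0.7978c

Compose boost 2: (0.227 + 0.333)/(1 + 0.227×0.333) = 0.5600/1.07559 = 0.520644
Compose boost 3: (0.474 + 0.520644)/(1 + 0.474×0.520644) = 0.994644/1.24679 = 0.7978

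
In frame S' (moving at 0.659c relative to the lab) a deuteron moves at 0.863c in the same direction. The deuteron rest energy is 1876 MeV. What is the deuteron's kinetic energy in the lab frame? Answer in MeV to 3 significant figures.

K ≈ 5870 MeV

u_lab = (0.863 + 0.659)/(1 + 0.863×0.659) = 0.970220
γ = 1/√(1 − 0.970220²) = 4.1284
K = (γ − 1)m₀c² = (4.1284 − 1) × 1876 = 3.1284 × 1876 = 5870 MeV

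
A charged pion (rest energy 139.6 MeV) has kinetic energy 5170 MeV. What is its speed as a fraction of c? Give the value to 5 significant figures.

γ = 1 + K/(m₀c²) = 1 + 5170/139.6 = 38.03438
β = √(1 − 1/γ²) = 0.99965

β ≈ 0.99965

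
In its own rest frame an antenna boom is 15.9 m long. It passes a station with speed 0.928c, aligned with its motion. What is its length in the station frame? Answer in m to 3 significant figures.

γ = 1/√(1 − 0.928²) = 2.6840
Length contraction: L = L₀/γ = 15.9/2.6840 = 5.92 m

L ≈ 5.92 m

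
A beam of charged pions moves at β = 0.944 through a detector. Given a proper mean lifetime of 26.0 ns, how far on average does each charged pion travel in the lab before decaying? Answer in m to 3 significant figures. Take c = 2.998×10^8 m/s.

γ = 1/√(1 − 0.944²) = 3.0308
Dilated lifetime: Δt = γτ₀ = 3.0308 × 26.0 ns = 78.801 ns
d = vΔt = 0.944c × 78.801 ns = 2.8301×10^8 m/s × 7.8801×10^-8 s = 22.3 m

d ≈ 22.3 m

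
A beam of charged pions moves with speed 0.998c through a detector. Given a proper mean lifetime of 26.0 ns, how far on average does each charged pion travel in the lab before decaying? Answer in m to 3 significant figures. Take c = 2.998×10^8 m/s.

d ≈ 123 m

γ = 1/√(1 − 0.998²) = 15.819
Dilated lifetime: Δt = γτ₀ = 15.819 × 26.0 ns = 411.30 ns
d = vΔt = 0.998c × 411.30 ns = 2.9920×10^8 m/s × 4.1130×10^-7 s = 123 m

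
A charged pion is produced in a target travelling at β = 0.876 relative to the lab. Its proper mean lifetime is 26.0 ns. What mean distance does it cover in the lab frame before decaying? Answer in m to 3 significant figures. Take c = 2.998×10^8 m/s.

d ≈ 14.2 m

γ = 1/√(1 − 0.876²) = 2.0734
Dilated lifetime: Δt = γτ₀ = 2.0734 × 26.0 ns = 53.907 ns
d = vΔt = 0.876c × 53.907 ns = 2.6262×10^8 m/s × 5.3907×10^-8 s = 14.2 m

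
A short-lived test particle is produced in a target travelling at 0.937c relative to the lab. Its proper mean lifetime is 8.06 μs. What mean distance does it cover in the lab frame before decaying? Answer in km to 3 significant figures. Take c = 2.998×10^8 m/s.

d ≈ 6.48 km

γ = 1/√(1 − 0.937²) = 2.8626
Dilated lifetime: Δt = γτ₀ = 2.8626 × 8.06 μs = 23.073 μs
d = vΔt = 0.937c × 23.073 μs = 2.8091×10^8 m/s × 2.3073×10^-5 s = 6.48 km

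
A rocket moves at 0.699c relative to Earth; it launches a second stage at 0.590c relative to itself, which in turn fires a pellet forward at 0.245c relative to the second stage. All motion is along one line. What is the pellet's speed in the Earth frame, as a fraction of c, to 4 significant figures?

Compose boost 2: (0.590 + 0.699)/(1 + 0.590×0.699) = 1.289/1.41241 = 0.912625
Compose boost 3: (0.245 + 0.912625)/(1 + 0.245×0.912625) = 1.15762/1.22359 = 0.9461

u ≈ 0.9461c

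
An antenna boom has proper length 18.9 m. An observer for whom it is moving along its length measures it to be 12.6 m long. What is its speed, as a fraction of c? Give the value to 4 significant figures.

γ = L₀/L = 18.9/12.6 = 1.50000
β = √(1 − 1/γ²) = 0.7454

β ≈ 0.7454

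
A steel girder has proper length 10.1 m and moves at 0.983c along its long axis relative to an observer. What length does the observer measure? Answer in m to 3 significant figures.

L ≈ 1.85 m

γ = 1/√(1 − 0.983²) = 5.4465
Length contraction: L = L₀/γ = 10.1/5.4465 = 1.85 m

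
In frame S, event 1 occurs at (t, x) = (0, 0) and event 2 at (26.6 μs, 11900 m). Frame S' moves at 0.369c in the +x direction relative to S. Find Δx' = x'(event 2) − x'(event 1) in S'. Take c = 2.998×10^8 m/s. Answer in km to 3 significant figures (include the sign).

γ = 1/√(1 − 0.369²) = 1.0759
Δx' = γ(Δx − vΔt) = 1.0759 × (11900 m − 0.369×(2.998×10^8 m/s)×26.6×10^-6 s)
= 1.0759 × (8957.3 m) = 9.64 km

Δx' ≈ 9.64 km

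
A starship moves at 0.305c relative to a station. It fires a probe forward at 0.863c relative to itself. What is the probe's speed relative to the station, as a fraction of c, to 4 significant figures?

u ≈ 0.9246c

Relativistic velocity addition: u = (u' + v)/(1 + u'v/c²)
= (0.863 + 0.305)/(1 + 0.863×0.305) = 1.168/1.26321 = 0.9246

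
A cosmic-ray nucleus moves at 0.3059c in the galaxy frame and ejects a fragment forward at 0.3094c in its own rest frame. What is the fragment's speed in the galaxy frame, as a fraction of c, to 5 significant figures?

Compose boost 2: (0.3094 + 0.3059)/(1 + 0.3094×0.3059) = 0.61530/1.094645 = 0.56210

u ≈ 0.56210c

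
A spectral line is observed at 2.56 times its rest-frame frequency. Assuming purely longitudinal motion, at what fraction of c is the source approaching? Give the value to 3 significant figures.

f_obs/f_src = √((1+β)/(1−β)) = 2.56  ⇒  (1+β)/(1−β) = 6.5536
β = |1 − D²|/(1 + D²) = |1 − 6.5536|/(1 + 6.5536) = 0.735

β ≈ 0.735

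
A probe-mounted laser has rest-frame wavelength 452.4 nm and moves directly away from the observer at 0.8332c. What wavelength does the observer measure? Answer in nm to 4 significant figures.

Relativistic Doppler: λ_obs = λ_src √((1+β)/(1−β))
= 452.4 × √(1.83320/0.166800) = 452.4 × 3.31518 = 1500 nm

λ_obs ≈ 1500 nm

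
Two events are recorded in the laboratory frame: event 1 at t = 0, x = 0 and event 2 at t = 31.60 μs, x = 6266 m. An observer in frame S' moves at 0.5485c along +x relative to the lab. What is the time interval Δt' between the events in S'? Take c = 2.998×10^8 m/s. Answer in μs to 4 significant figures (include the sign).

γ = 1/√(1 − 0.5485²) = 1.19596
Δt' = γ(Δt − vΔx/c²) = 1.19596 × (31.60 μs − 0.5485×6266 m / (2.998×10^8 m/s))
= 1.19596 × (20.1360 μs) = 24.08 μs

Δt' ≈ 24.08 μs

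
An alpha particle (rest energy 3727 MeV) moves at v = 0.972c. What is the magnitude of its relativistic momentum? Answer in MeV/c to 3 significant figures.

γ = 1/√(1 − 0.972²) = 4.2557
p = γβm₀c = 4.2557 × 0.972 × 3727 MeV/c = 15400 MeV/c

p ≈ 15400 MeV/c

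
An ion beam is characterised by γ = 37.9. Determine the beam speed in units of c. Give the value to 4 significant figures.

β ≈ 0.9997

β = √(1 − 1/γ²) = √(1 − 1/37.9²) = √(0.999304) = 0.9997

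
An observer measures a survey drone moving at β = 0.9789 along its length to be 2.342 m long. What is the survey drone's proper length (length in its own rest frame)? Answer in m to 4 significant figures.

γ = 1/√(1 − 0.9789²) = 4.89381
L₀ = γL = 4.89381 × 2.342 = 11.46 m

L₀ ≈ 11.46 m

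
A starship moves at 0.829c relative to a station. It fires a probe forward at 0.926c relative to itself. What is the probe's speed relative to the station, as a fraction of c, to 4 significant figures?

Relativistic velocity addition: u = (u' + v)/(1 + u'v/c²)
= (0.926 + 0.829)/(1 + 0.926×0.829) = 1.755/1.76765 = 0.9928

u ≈ 0.9928c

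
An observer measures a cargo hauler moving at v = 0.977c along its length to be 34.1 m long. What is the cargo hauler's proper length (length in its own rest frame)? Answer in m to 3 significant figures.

L₀ ≈ 160 m

γ = 1/√(1 − 0.977²) = 4.6896
L₀ = γL = 4.6896 × 34.1 = 160 m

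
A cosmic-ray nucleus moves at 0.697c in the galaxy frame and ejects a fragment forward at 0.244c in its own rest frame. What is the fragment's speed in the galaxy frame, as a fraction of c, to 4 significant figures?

u ≈ 0.8042c

Compose boost 2: (0.244 + 0.697)/(1 + 0.244×0.697) = 0.9410/1.17007 = 0.8042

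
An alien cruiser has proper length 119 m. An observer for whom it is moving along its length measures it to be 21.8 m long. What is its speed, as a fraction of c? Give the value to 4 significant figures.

γ = L₀/L = 119/21.8 = 5.45872
β = √(1 − 1/γ²) = 0.9831

β ≈ 0.9831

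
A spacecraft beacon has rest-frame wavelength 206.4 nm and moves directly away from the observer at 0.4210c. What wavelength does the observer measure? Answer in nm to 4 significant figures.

λ_obs ≈ 323.3 nm

Relativistic Doppler: λ_obs = λ_src √((1+β)/(1−β))
= 206.4 × √(1.42100/0.579000) = 206.4 × 1.56660 = 323.3 nm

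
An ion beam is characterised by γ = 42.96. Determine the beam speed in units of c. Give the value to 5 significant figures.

β = √(1 − 1/γ²) = √(1 − 1/42.96²) = √(0.9994582) = 0.99973

β ≈ 0.99973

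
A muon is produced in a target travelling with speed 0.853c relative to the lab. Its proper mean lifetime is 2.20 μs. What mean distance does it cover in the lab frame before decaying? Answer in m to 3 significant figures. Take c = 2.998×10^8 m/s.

d ≈ 1080 m

γ = 1/√(1 − 0.853²) = 1.9160
Dilated lifetime: Δt = γτ₀ = 1.9160 × 2.20 μs = 4.2153 μs
d = vΔt = 0.853c × 4.2153 μs = 2.5573×10^8 m/s × 4.2153×10^-6 s = 1080 m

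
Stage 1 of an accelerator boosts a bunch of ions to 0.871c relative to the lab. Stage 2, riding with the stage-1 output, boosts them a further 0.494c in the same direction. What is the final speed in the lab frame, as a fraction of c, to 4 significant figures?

u ≈ 0.9544c

Compose boost 2: (0.494 + 0.871)/(1 + 0.494×0.871) = 1.365/1.43027 = 0.9544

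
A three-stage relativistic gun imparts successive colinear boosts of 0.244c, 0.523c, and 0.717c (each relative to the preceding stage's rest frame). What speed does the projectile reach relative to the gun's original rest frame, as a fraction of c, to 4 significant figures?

u ≈ 0.9392c

Compose boost 2: (0.523 + 0.244)/(1 + 0.523×0.244) = 0.7670/1.12761 = 0.680199
Compose boost 3: (0.717 + 0.680199)/(1 + 0.717×0.680199) = 1.39720/1.48770 = 0.9392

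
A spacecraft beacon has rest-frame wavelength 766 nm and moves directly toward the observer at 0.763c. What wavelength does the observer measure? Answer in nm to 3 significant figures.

Relativistic Doppler: λ_obs = λ_src √((1−β)/(1+β))
= 766 × √(0.23700/1.7630) = 766 × 0.36665 = 281 nm

λ_obs ≈ 281 nm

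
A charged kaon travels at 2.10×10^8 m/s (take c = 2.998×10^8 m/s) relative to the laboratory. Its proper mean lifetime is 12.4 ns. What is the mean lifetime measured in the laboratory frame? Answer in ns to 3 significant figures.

β = v/c = 2.10×10^8 / 2.998×10^8 = 0.70047
γ = 1/√(1 − 0.70047²) = 1.4012
Time dilation: Δt = γτ₀ = 1.4012 × 12.4 ns = 17.4 ns

Δt ≈ 17.4 ns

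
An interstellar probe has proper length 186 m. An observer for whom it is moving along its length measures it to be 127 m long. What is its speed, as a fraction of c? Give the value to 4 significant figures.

γ = L₀/L = 186/127 = 1.46457
β = √(1 − 1/γ²) = 0.7306

β ≈ 0.7306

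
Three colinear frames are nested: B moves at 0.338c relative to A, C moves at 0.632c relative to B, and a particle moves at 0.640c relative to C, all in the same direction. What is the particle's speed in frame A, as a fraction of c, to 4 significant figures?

Compose boost 2: (0.632 + 0.338)/(1 + 0.632×0.338) = 0.9700/1.21362 = 0.799264
Compose boost 3: (0.640 + 0.799264)/(1 + 0.640×0.799264) = 1.43926/1.51153 = 0.9522

u ≈ 0.9522c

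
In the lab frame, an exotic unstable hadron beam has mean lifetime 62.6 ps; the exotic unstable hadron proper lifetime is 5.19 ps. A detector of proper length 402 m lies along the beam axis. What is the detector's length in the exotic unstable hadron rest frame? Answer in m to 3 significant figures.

Time dilation ⇒ γ = Δt/τ₀ = 62.6/5.19 = 12.062
Length contraction: L = L₀/γ = 402/12.062 = 33.3 m

L ≈ 33.3 m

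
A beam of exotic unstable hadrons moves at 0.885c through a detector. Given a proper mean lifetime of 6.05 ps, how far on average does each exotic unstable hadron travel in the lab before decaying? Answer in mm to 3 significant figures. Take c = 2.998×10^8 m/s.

γ = 1/√(1 − 0.885²) = 2.1478
Dilated lifetime: Δt = γτ₀ = 2.1478 × 6.05 ps = 12.994 ps
d = vΔt = 0.885c × 12.994 ps = 2.6532×10^8 m/s × 1.2994×10^-11 s = 3.45 mm

d ≈ 3.45 mm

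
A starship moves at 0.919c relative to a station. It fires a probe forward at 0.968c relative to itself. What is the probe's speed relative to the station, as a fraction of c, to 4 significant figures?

Relativistic velocity addition: u = (u' + v)/(1 + u'v/c²)
= (0.968 + 0.919)/(1 + 0.968×0.919) = 1.887/1.88959 = 0.9986

u ≈ 0.9986c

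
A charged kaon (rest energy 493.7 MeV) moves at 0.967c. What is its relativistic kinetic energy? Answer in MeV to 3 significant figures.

γ = 1/√(1 − 0.967²) = 3.9250
K = (γ − 1)m₀c² = (3.9250 − 1) × 493.7 MeV = 2.9250 × 493.7 MeV = 1440 MeV

K ≈ 1440 MeV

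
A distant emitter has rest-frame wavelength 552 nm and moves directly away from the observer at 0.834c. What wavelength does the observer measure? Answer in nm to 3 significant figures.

Relativistic Doppler: λ_obs = λ_src √((1+β)/(1−β))
= 552 × √(1.8340/0.16600) = 552 × 3.3239 = 1830 nm

λ_obs ≈ 1830 nm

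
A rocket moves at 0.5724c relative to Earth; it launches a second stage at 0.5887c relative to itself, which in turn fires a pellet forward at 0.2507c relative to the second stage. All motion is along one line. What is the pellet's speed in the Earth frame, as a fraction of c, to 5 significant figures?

u ≈ 0.91906c

Compose boost 2: (0.5887 + 0.5724)/(1 + 0.5887×0.5724) = 1.1611/1.336972 = 0.8684551
Compose boost 3: (0.2507 + 0.8684551)/(1 + 0.2507×0.8684551) = 1.119155/1.217722 = 0.91906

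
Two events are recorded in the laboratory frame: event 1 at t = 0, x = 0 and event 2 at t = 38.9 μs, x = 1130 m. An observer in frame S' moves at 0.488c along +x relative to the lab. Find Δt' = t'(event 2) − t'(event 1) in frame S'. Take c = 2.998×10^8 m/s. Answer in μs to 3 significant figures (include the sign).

γ = 1/√(1 − 0.488²) = 1.1457
Δt' = γ(Δt − vΔx/c²) = 1.1457 × (38.9 μs − 0.488×1130 m / (2.998×10^8 m/s))
= 1.1457 × (37.061 μs) = 42.5 μs

Δt' ≈ 42.5 μs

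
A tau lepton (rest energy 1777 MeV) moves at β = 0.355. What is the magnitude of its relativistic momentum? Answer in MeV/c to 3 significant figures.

γ = 1/√(1 − 0.355²) = 1.0697
p = γβm₀c = 1.0697 × 0.355 × 1777 MeV/c = 675 MeV/c

p ≈ 675 MeV/c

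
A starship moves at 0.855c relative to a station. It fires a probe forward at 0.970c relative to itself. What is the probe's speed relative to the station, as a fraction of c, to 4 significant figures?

Relativistic velocity addition: u = (u' + v)/(1 + u'v/c²)
= (0.970 + 0.855)/(1 + 0.970×0.855) = 1.825/1.82935 = 0.9976

u ≈ 0.9976c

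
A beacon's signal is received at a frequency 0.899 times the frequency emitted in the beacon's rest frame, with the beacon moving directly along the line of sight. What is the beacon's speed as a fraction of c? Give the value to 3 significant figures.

f_obs/f_src = √((1−β)/(1+β)) = 0.899  ⇒  (1−β)/(1+β) = 0.80820
β = |1 − D²|/(1 + D²) = |1 − 0.80820|/(1 + 0.80820) = 0.106

β ≈ 0.106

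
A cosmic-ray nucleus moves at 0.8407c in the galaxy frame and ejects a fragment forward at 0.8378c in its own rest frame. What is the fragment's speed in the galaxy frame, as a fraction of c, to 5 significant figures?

u ≈ 0.98484c

Compose boost 2: (0.8378 + 0.8407)/(1 + 0.8378×0.8407) = 1.6785/1.704338 = 0.98484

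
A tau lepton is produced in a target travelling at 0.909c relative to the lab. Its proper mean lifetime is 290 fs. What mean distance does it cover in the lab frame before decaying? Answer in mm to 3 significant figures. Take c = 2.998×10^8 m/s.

γ = 1/√(1 − 0.909²) = 2.3993
Dilated lifetime: Δt = γτ₀ = 2.3993 × 290 fs = 695.78 fs
d = vΔt = 0.909c × 695.78 fs = 2.7252×10^8 m/s × 6.9578×10^-13 s = 0.190 mm

d ≈ 0.190 mm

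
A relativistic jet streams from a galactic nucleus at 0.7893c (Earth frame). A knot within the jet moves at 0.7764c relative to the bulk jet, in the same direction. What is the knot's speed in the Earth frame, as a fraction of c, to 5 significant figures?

Relativistic velocity addition: u = (u' + v)/(1 + u'v/c²)
= (0.7764 + 0.7893)/(1 + 0.7764×0.7893) = 1.5657/1.612813 = 0.97079

u ≈ 0.97079c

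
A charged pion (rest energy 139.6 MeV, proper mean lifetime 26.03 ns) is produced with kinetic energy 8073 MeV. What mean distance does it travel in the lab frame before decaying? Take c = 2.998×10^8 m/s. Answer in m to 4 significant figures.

γ = 1 + K/(m₀c²) = 1 + 8073/139.6 = 58.8295
β = √(1 − 1/γ²) = 0.999856
Dilated lifetime: γτ₀ = 58.8295 × 26.03 ns = 1531.33 ns
d = βc·γτ₀ = 0.999856 × (2.998×10^8 m/s) × 1.53133×10^-6 s = 459.0 m

d ≈ 459.0 m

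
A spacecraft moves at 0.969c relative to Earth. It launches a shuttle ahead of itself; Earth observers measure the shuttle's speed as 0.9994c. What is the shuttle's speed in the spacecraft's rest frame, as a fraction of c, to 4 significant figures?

u' ≈ 0.9626c

Inverse velocity addition: u' = (u − v)/(1 − uv/c²)
= (0.9994 − 0.969)/(1 − 0.9994×0.969) = 0.03040/0.0315814 = 0.9626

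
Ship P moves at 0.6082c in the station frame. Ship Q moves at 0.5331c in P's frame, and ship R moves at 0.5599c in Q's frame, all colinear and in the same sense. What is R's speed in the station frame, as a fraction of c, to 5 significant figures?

Compose boost 2: (0.5331 + 0.6082)/(1 + 0.5331×0.6082) = 1.1413/1.324231 = 0.8618584
Compose boost 3: (0.5599 + 0.8618584)/(1 + 0.5599×0.8618584) = 1.421758/1.482555 = 0.95899

u ≈ 0.95899c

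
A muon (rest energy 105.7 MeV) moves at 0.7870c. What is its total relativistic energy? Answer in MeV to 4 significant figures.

E ≈ 171.3 MeV

γ = 1/√(1 − 0.7870²) = 1.62087
E = γm₀c² = 1.62087 × 105.7 MeV = 171.3 MeV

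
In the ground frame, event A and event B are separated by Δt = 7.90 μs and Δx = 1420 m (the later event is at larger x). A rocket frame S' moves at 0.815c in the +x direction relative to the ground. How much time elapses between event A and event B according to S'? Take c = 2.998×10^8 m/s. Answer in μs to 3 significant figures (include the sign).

Δt' ≈ 6.97 μs

γ = 1/√(1 − 0.815²) = 1.7257
Δt' = γ(Δt − vΔx/c²) = 1.7257 × (7.90 μs − 0.815×1420 m / (2.998×10^8 m/s))
= 1.7257 × (4.0398 μs) = 6.97 μs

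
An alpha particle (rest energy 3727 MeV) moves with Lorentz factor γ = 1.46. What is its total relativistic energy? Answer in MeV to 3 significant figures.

γ = 1.46 (given)
E = γm₀c² = 1.46 × 3727 MeV = 5440 MeV

E ≈ 5440 MeV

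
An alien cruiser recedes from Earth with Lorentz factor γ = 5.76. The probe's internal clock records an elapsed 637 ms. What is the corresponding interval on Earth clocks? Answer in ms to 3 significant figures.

Δt ≈ 3670 ms

γ = 5.76 (given)
Time dilation: Δt = γτ₀ = 5.76 × 637 ms = 3670 ms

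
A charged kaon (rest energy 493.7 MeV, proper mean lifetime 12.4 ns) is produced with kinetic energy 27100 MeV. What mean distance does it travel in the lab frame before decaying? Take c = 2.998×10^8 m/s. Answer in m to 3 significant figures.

d ≈ 208 m

γ = 1 + K/(m₀c²) = 1 + 27100/493.7 = 55.892
β = √(1 − 1/γ²) = 0.99984
Dilated lifetime: γτ₀ = 55.892 × 12.4 ns = 693.06 ns
d = βc·γτ₀ = 0.99984 × (2.998×10^8 m/s) × 6.9306×10^-7 s = 208 m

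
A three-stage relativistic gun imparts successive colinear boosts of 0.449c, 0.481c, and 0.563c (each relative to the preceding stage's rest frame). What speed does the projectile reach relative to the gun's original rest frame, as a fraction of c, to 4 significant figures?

Compose boost 2: (0.481 + 0.449)/(1 + 0.481×0.449) = 0.9300/1.21597 = 0.764822
Compose boost 3: (0.563 + 0.764822)/(1 + 0.563×0.764822) = 1.32782/1.43059 = 0.9282

u ≈ 0.9282c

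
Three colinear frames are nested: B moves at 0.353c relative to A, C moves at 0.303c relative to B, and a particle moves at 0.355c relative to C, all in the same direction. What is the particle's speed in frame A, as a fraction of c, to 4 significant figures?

u ≈ 0.7829c

Compose boost 2: (0.303 + 0.353)/(1 + 0.303×0.353) = 0.6560/1.10696 = 0.592615
Compose boost 3: (0.355 + 0.592615)/(1 + 0.355×0.592615) = 0.947615/1.21038 = 0.7829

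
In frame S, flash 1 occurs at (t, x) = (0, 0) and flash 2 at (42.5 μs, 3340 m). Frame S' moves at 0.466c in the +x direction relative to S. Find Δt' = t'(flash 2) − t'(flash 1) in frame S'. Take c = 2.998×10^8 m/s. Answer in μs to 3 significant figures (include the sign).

γ = 1/√(1 − 0.466²) = 1.1302
Δt' = γ(Δt − vΔx/c²) = 1.1302 × (42.5 μs − 0.466×3340 m / (2.998×10^8 m/s))
= 1.1302 × (37.308 μs) = 42.2 μs

Δt' ≈ 42.2 μs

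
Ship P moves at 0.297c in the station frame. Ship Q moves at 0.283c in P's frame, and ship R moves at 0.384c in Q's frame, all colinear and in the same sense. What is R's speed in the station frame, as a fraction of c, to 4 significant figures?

Compose boost 2: (0.283 + 0.297)/(1 + 0.283×0.297) = 0.5800/1.08405 = 0.535030
Compose boost 3: (0.384 + 0.535030)/(1 + 0.384×0.535030) = 0.919030/1.20545 = 0.7624

u ≈ 0.7624c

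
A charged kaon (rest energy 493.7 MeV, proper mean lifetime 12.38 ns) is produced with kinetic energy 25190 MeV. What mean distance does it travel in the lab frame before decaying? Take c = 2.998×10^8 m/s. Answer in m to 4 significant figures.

γ = 1 + K/(m₀c²) = 1 + 25190/493.7 = 52.0229
β = √(1 − 1/γ²) = 0.999815
Dilated lifetime: γτ₀ = 52.0229 × 12.38 ns = 644.043 ns
d = βc·γτ₀ = 0.999815 × (2.998×10^8 m/s) × 6.44043×10^-7 s = 193.0 m

d ≈ 193.0 m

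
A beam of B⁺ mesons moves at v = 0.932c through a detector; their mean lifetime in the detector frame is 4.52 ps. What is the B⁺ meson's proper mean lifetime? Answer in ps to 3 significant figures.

τ₀ ≈ 1.64 ps

γ = 1/√(1 − 0.932²) = 2.7589
Proper time: τ₀ = Δt/γ = 4.52/2.7589 = 1.64 ps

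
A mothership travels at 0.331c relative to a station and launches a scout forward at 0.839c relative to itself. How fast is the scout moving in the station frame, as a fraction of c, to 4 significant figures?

u ≈ 0.9157c

Compose boost 2: (0.839 + 0.331)/(1 + 0.839×0.331) = 1.170/1.27771 = 0.9157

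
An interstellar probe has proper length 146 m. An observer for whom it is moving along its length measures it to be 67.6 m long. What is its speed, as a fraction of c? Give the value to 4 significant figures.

β ≈ 0.8864

γ = L₀/L = 146/67.6 = 2.15976
β = √(1 − 1/γ²) = 0.8864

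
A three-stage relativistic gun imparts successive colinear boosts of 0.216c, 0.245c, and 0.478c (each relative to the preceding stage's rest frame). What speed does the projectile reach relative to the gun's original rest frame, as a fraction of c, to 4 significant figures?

u ≈ 0.7573c

Compose boost 2: (0.245 + 0.216)/(1 + 0.245×0.216) = 0.4610/1.05292 = 0.437830
Compose boost 3: (0.478 + 0.437830)/(1 + 0.478×0.437830) = 0.915830/1.20928 = 0.7573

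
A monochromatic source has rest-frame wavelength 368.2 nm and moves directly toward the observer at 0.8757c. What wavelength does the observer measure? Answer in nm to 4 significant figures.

Relativistic Doppler: λ_obs = λ_src √((1−β)/(1+β))
= 368.2 × √(0.124300/1.87570) = 368.2 × 0.257427 = 94.78 nm

λ_obs ≈ 94.78 nm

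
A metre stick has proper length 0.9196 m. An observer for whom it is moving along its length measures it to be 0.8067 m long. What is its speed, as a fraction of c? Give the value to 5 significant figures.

γ = L₀/L = 0.9196/0.8067 = 1.139953
β = √(1 − 1/γ²) = 0.48007

β ≈ 0.48007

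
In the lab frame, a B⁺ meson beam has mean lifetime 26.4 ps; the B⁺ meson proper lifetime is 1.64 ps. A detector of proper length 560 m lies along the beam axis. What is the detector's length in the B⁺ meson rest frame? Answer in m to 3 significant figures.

L ≈ 34.8 m

Time dilation ⇒ γ = Δt/τ₀ = 26.4/1.64 = 16.098
Length contraction: L = L₀/γ = 560/16.098 = 34.8 m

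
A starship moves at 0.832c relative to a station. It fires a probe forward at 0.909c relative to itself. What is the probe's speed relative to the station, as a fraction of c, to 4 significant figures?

u ≈ 0.9913c

Relativistic velocity addition: u = (u' + v)/(1 + u'v/c²)
= (0.909 + 0.832)/(1 + 0.909×0.832) = 1.741/1.75629 = 0.9913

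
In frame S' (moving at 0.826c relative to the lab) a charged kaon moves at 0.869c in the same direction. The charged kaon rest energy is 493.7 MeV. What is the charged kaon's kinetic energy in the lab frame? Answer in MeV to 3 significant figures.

K ≈ 2550 MeV

u_lab = (0.869 + 0.826)/(1 + 0.869×0.826) = 0.986731
γ = 1/√(1 − 0.986731²) = 6.1589
K = (γ − 1)m₀c² = (6.1589 − 1) × 493.7 = 5.1589 × 493.7 = 2550 MeV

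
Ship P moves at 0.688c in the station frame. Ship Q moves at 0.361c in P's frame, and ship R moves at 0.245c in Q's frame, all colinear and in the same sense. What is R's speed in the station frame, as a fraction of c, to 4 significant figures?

Compose boost 2: (0.361 + 0.688)/(1 + 0.361×0.688) = 1.049/1.24837 = 0.840297
Compose boost 3: (0.245 + 0.840297)/(1 + 0.245×0.840297) = 1.08530/1.20587 = 0.9000

u ≈ 0.9000c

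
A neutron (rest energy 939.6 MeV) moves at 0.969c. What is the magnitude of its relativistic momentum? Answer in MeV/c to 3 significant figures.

γ = 1/√(1 − 0.969²) = 4.0476
p = γβm₀c = 4.0476 × 0.969 × 939.6 MeV/c = 3690 MeV/c

p ≈ 3690 MeV/c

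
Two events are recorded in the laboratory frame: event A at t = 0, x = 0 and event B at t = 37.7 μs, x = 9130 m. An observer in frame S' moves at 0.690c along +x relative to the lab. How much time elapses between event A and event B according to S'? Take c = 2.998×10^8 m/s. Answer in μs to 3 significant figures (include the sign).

γ = 1/√(1 − 0.690²) = 1.3816
Δt' = γ(Δt − vΔx/c²) = 1.3816 × (37.7 μs − 0.690×9130 m / (2.998×10^8 m/s))
= 1.3816 × (16.687 μs) = 23.1 μs

Δt' ≈ 23.1 μs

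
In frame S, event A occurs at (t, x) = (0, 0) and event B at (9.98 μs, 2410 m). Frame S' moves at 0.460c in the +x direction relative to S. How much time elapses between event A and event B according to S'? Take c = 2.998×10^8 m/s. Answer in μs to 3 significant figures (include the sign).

γ = 1/√(1 − 0.460²) = 1.1262
Δt' = γ(Δt − vΔx/c²) = 1.1262 × (9.98 μs − 0.460×2410 m / (2.998×10^8 m/s))
= 1.1262 × (6.2822 μs) = 7.08 μs

Δt' ≈ 7.08 μs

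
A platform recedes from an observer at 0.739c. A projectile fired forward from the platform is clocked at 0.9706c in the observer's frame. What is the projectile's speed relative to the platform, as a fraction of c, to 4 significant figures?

Inverse velocity addition: u' = (u − v)/(1 − uv/c²)
= (0.9706 − 0.739)/(1 − 0.9706×0.739) = 0.2316/0.282727 = 0.8192

u' ≈ 0.8192c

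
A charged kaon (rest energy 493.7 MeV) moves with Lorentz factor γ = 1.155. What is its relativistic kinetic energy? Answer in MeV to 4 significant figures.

K ≈ 76.52 MeV

γ = 1.155 (given)
K = (γ − 1)m₀c² = (1.155 − 1) × 493.7 MeV = 0.155000 × 493.7 MeV = 76.52 MeV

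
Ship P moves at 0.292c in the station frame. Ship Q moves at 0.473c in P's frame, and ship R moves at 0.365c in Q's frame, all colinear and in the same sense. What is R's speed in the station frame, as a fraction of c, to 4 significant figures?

u ≈ 0.8328c

Compose boost 2: (0.473 + 0.292)/(1 + 0.473×0.292) = 0.7650/1.13812 = 0.672163
Compose boost 3: (0.365 + 0.672163)/(1 + 0.365×0.672163) = 1.03716/1.24534 = 0.8328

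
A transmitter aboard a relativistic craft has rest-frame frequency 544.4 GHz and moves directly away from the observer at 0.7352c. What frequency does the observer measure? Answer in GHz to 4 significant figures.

f_obs ≈ 212.7 GHz

Relativistic Doppler: f_obs = f_src √((1−β)/(1+β))
= 544.4 × √(0.264800/1.73520) = 544.4 × 0.390647 = 212.7 GHz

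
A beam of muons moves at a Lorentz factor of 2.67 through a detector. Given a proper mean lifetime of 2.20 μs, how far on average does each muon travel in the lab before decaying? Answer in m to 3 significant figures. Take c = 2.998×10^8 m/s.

d ≈ 1630 m

β = √(1 − 1/γ²) = √(1 − 1/2.67²) = 0.92721
Dilated lifetime: Δt = γτ₀ = 2.67 × 2.20 μs = 5.8740 μs
d = vΔt = 0.92721c × 5.8740 μs = 2.7798×10^8 m/s × 5.8740×10^-6 s = 1630 m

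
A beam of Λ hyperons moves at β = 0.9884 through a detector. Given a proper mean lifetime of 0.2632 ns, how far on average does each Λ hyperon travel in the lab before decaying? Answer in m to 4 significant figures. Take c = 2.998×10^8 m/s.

γ = 1/√(1 − 0.9884²) = 6.58444
Dilated lifetime: Δt = γτ₀ = 6.58444 × 0.2632 ns = 1.73303 ns
d = vΔt = 0.9884c × 1.73303 ns = 2.96322×10^8 m/s × 1.73303×10^-9 s = 0.5135 m

d ≈ 0.5135 m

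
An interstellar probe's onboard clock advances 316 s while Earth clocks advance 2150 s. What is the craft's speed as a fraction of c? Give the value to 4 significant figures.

β ≈ 0.9891

γ = Δt/τ₀ = 2150/316 = 6.80380
β = √(1 − 1/γ²) = √(1 − 1/6.80380²) = 0.9891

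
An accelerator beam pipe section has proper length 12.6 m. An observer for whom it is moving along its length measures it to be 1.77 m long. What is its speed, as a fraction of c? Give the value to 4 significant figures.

γ = L₀/L = 12.6/1.77 = 7.11864
β = √(1 − 1/γ²) = 0.9901

β ≈ 0.9901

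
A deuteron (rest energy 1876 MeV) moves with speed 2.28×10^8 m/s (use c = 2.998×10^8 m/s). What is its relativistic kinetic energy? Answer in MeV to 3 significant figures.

β = v/c = 2.28×10^8 / 2.998×10^8 = 0.76051
γ = 1/√(1 − 0.76051²) = 1.5400
K = (γ − 1)m₀c² = (1.5400 − 1) × 1876 MeV = 0.54005 × 1876 MeV = 1010 MeV

K ≈ 1010 MeV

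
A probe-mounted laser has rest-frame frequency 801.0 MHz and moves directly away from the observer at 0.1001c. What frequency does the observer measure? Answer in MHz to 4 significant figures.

f_obs ≈ 724.5 MHz

Relativistic Doppler: f_obs = f_src √((1−β)/(1+β))
= 801.0 × √(0.899900/1.10010) = 801.0 × 0.904443 = 724.5 MHz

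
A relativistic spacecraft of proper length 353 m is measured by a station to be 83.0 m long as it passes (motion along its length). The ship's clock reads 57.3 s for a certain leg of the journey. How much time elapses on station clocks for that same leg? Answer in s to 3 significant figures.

Δt ≈ 244 s

Length contraction ⇒ γ = L₀/L = 353/83.0 = 4.2530
Time dilation: Δt = γτ₀ = 4.2530 × 57.3 s = 244 s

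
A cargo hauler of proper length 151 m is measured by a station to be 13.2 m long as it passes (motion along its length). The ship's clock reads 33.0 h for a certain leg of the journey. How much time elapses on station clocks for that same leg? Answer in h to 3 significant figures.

Length contraction ⇒ γ = L₀/L = 151/13.2 = 11.439
Time dilation: Δt = γτ₀ = 11.439 × 33.0 h = 378 h

Δt ≈ 378 h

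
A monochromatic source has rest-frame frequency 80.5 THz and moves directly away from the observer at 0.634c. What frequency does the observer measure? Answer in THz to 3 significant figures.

Relativistic Doppler: f_obs = f_src √((1−β)/(1+β))
= 80.5 × √(0.36600/1.6340) = 80.5 × 0.47328 = 38.1 THz

f_obs ≈ 38.1 THz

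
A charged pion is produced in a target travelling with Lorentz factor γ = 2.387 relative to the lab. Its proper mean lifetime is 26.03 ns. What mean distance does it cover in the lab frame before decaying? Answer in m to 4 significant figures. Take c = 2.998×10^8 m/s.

β = √(1 − 1/γ²) = √(1 − 1/2.387²) = 0.908016
Dilated lifetime: Δt = γτ₀ = 2.387 × 26.03 ns = 62.1336 ns
d = vΔt = 0.908016c × 62.1336 ns = 2.72223×10^8 m/s × 6.21336×10^-8 s = 16.91 m

d ≈ 16.91 m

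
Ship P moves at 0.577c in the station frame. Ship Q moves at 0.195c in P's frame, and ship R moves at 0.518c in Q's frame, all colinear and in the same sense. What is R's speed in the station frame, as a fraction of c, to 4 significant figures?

Compose boost 2: (0.195 + 0.577)/(1 + 0.195×0.577) = 0.7720/1.11251 = 0.693923
Compose boost 3: (0.518 + 0.693923)/(1 + 0.518×0.693923) = 1.21192/1.35945 = 0.8915

u ≈ 0.8915c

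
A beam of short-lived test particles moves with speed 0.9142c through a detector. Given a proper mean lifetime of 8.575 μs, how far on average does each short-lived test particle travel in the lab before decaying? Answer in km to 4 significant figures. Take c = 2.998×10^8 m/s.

γ = 1/√(1 − 0.9142²) = 2.46753
Dilated lifetime: Δt = γτ₀ = 2.46753 × 8.575 μs = 21.1591 μs
d = vΔt = 0.9142c × 21.1591 μs = 2.74077×10^8 m/s × 2.11591×10^-5 s = 5.799 km

d ≈ 5.799 km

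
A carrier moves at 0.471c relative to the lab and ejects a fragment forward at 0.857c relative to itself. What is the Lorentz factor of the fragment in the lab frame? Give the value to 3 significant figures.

γ ≈ 3.09

u_lab = (0.857 + 0.471)/(1 + 0.857×0.471) = 1.328/1.40365 = 0.946107
γ = 1/√(1 − 0.946107²) = 3.09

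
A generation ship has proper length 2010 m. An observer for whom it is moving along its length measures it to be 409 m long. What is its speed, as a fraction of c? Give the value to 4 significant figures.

β ≈ 0.9791

γ = L₀/L = 2010/409 = 4.91443
β = √(1 − 1/γ²) = 0.9791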